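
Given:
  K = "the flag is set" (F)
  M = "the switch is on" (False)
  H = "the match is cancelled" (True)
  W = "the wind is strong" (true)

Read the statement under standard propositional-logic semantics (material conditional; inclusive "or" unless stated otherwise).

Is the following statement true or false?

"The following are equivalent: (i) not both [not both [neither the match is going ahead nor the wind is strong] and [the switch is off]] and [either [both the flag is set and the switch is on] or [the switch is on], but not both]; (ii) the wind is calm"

false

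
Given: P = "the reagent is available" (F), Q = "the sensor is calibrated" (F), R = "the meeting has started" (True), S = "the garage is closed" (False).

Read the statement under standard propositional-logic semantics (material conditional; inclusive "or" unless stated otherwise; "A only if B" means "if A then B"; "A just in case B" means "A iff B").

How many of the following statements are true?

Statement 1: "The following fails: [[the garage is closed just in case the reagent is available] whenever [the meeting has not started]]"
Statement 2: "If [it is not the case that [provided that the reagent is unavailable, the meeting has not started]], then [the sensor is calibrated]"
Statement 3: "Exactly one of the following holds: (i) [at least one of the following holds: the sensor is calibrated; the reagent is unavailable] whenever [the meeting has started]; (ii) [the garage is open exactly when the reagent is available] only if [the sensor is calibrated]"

Statement 1: Formalization: not (not R -> (S iff P))

not R = not True = False
S iff P = False iff False = True
not R -> (S iff P) = False -> True = True
not (not R -> (S iff P)) = not True = False
Thus Statement 1 is false.

Statement 2: In symbols: not (not P -> not R) -> Q

not P = not False = True
not R = not True = False
not P -> not R = True -> False = False
not (not P -> not R) = not False = True
not (not P -> not R) -> Q = True -> False = False
Thus Statement 2 is false.

Statement 3: Formalization: (R -> (Q or not P)) xor ((not S iff P) -> Q)

not P = not False = True
Q or not P = False or True = True
R -> (Q or not P) = True -> True = True
not S = not False = True
not S iff P = True iff False = False
(not S iff P) -> Q = False -> False = True
(R -> (Q or not P)) xor ((not S iff P) -> Q) = True xor True = False
So Statement 3 is false.

0 of the 3 statements are true (none).

0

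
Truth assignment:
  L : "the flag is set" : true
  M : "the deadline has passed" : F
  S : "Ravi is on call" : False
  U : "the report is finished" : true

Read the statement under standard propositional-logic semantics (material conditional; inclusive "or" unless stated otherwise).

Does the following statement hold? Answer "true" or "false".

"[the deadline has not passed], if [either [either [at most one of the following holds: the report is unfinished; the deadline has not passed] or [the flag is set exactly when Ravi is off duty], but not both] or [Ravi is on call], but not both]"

In symbols: (((not U nand not M) xor (L iff not S)) xor S) -> not M

not U = not True = False
not M = not False = True
not U nand not M = False nand True = True
not S = not False = True
L iff not S = True iff True = True
(not U nand not M) xor (L iff not S) = True xor True = False
((not U nand not M) xor (L iff not S)) xor S = False xor False = False
not M = not False = True
(((not U nand not M) xor (L iff not S)) xor S) -> not M = False -> True = True

The statement is true.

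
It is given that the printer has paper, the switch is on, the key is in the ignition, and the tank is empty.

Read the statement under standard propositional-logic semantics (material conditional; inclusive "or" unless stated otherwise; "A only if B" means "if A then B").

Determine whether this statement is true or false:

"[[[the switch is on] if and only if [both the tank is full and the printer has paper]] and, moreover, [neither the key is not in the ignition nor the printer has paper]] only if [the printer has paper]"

The statement is true.

Let M = "the switch is on" (T), N = "the tank is full" (F), P = "the printer has paper" (T), Q = "the key is in the ignition" (T).
Parsed as ((M <-> (N & P)) & (~Q nor P)) -> P

N & P = F & T = F
M <-> (N & P) = T <-> F = F
~Q = ~T = F
~Q nor P = F nor T = F
(M <-> (N & P)) & (~Q nor P) = F & F = F
((M <-> (N & P)) & (~Q nor P)) -> P = F -> T = T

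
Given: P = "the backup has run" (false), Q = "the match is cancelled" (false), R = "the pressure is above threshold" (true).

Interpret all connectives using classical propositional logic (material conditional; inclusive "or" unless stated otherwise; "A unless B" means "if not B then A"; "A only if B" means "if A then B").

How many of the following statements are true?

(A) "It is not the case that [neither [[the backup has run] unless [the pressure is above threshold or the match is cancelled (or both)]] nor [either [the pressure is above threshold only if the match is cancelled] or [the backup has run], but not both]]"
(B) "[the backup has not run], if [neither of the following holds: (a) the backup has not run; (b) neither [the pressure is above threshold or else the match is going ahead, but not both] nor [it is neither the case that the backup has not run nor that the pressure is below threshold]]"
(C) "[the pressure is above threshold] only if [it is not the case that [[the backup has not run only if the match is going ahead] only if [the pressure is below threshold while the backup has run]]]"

3

(A): In symbols: not ((P or (R or Q)) nor ((R -> Q) xor P))

R or Q = True or False = True
P or (R or Q) = False or True = True
R -> Q = True -> False = False
(R -> Q) xor P = False xor False = False
(P or (R or Q)) nor ((R -> Q) xor P) = True nor False = False
not ((P or (R or Q)) nor ((R -> Q) xor P)) = not False = True
Hence (A) is true.

(B): Parsed as (not P nor ((R xor not Q) nor (not P nor not R))) -> not P

not P = not False = True
not Q = not False = True
R xor not Q = True xor True = False
not P = not False = True
not R = not True = False
not P nor not R = True nor False = False
(R xor not Q) nor (not P nor not R) = False nor False = True
not P nor ((R xor not Q) nor (not P nor not R)) = True nor True = False
not P = not False = True
(not P nor ((R xor not Q) nor (not P nor not R))) -> not P = False -> True = True
So (B) is true.

(C): Parsed as R -> not ((not P -> not Q) -> (not R and P))

not P = not False = True
not Q = not False = True
not P -> not Q = True -> True = True
not R = not True = False
not R and P = False and False = False
(not P -> not Q) -> (not R and P) = True -> False = False
not ((not P -> not Q) -> (not R and P)) = not False = True
R -> not ((not P -> not Q) -> (not R and P)) = True -> True = True
So (C) is true.

True statements: 3 ((A), (B), (C)).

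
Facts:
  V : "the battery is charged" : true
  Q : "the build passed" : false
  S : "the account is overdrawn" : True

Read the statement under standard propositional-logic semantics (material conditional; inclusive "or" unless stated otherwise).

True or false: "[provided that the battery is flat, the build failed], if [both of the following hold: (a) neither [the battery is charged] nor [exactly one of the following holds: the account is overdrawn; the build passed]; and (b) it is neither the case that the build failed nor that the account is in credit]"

true

Parsed as ((V nor (S xor Q)) & (~Q nor ~S)) -> (~V -> ~Q)

S xor Q = T xor F = T
V nor (S xor Q) = T nor T = F
~Q = ~F = T
~S = ~T = F
~Q nor ~S = T nor F = F
(V nor (S xor Q)) & (~Q nor ~S) = F & F = F
~V = ~T = F
~Q = ~F = T
~V -> ~Q = F -> T = T
((V nor (S xor Q)) & (~Q nor ~S)) -> (~V -> ~Q) = F -> T = T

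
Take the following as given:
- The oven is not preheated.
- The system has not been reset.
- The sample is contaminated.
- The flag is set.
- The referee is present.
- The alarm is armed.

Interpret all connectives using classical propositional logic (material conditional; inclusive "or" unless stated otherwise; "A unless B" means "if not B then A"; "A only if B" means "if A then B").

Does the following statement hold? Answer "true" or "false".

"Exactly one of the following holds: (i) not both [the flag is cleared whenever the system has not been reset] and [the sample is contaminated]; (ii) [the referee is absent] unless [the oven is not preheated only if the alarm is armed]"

Let R = "the system has been reset" (F), V = "the flag is set" (T), P = "the sample is contaminated" (T), Q = "the referee is present" (T), D = "the oven is preheated" (F), U = "the alarm is armed" (T).
This is ((¬R → ¬V) ↑ P) ⊕ (¬Q ∨ (¬D → U)).

¬R = ¬F = T
¬V = ¬T = F
¬R → ¬V = T → F = F
(¬R → ¬V) ↑ P = F ↑ T = T
¬Q = ¬T = F
¬D = ¬F = T
¬D → U = T → T = T
¬Q ∨ (¬D → U) = F ∨ T = T
((¬R → ¬V) ↑ P) ⊕ (¬Q ∨ (¬D → U)) = T ⊕ T = F

The statement is false.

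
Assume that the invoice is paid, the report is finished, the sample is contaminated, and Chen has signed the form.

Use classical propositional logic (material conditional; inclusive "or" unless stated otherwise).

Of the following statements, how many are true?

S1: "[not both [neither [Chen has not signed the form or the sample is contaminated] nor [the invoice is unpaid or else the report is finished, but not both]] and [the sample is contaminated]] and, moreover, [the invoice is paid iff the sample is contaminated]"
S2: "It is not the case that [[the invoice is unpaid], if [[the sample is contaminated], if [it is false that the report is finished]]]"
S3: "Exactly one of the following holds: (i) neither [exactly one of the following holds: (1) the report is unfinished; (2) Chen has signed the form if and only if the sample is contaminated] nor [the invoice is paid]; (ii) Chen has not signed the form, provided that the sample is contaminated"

2

Let S = "Chen has signed the form" (True), R = "the sample is contaminated" (True), P = "the invoice is paid" (True), Q = "the report is finished" (True).

S1: This is (((not S or R) nor (not P xor Q)) nand R) and (P iff R).

not S = not True = False
not S or R = False or True = True
not P = not True = False
not P xor Q = False xor True = True
(not S or R) nor (not P xor Q) = True nor True = False
((not S or R) nor (not P xor Q)) nand R = False nand True = True
P iff R = True iff True = True
(((not S or R) nor (not P xor Q)) nand R) and (P iff R) = True and True = True
Thus S1 is true.

S2: This is not ((not Q -> R) -> not P).

not Q = not True = False
not Q -> R = False -> True = True
not P = not True = False
(not Q -> R) -> not P = True -> False = False
not ((not Q -> R) -> not P) = not False = True
Hence S2 is true.

S3: This is ((not Q xor (S iff R)) nor P) xor (R -> not S).

not Q = not True = False
S iff R = True iff True = True
not Q xor (S iff R) = False xor True = True
(not Q xor (S iff R)) nor P = True nor True = False
not S = not True = False
R -> not S = True -> False = False
((not Q xor (S iff R)) nor P) xor (R -> not S) = False xor False = False
So S3 is false.

True statements: 2 (S1, S2).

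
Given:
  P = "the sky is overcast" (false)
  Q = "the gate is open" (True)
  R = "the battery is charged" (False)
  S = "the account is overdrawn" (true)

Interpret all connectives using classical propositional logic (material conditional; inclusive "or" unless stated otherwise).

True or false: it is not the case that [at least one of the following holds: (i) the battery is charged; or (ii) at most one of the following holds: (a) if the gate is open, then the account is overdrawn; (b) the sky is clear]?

Values: R=False, Q=True, S=True, P=False.
Parsed as not (R or ((Q -> S) nand not P))

Q -> S = True -> True = True
not P = not False = True
(Q -> S) nand not P = True nand True = False
R or ((Q -> S) nand not P) = False or False = False
not (R or ((Q -> S) nand not P)) = not False = True

The statement is true.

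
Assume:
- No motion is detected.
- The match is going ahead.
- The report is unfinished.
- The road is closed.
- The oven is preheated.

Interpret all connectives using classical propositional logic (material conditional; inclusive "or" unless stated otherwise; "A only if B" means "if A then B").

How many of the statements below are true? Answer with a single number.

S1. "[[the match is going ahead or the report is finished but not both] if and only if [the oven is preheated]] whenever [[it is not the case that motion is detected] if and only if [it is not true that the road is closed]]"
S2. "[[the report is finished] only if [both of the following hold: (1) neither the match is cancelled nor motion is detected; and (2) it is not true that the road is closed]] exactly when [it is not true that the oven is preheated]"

1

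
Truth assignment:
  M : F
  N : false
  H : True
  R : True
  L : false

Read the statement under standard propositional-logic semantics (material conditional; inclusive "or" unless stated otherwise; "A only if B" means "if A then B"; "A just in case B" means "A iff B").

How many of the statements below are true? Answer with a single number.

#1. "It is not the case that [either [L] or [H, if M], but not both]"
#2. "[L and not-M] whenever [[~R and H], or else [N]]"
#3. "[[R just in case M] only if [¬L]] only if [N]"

1

#1: This is not (L xor (M -> H)).

M -> H = False -> True = True
L xor (M -> H) = False xor True = True
not (L xor (M -> H)) = not True = False
Hence #1 is false.

#2: This is ((not R and H) or N) -> (L and not M).

not R = not True = False
not R and H = False and True = False
(not R and H) or N = False or False = False
not M = not False = True
L and not M = False and True = False
((not R and H) or N) -> (L and not M) = False -> False = True
So #2 is true.

#3: This is ((R iff M) -> not L) -> N.

R iff M = True iff False = False
not L = not False = True
(R iff M) -> not L = False -> True = True
((R iff M) -> not L) -> N = True -> False = False
So #3 is false.

1 of the 3 statements is true (#2).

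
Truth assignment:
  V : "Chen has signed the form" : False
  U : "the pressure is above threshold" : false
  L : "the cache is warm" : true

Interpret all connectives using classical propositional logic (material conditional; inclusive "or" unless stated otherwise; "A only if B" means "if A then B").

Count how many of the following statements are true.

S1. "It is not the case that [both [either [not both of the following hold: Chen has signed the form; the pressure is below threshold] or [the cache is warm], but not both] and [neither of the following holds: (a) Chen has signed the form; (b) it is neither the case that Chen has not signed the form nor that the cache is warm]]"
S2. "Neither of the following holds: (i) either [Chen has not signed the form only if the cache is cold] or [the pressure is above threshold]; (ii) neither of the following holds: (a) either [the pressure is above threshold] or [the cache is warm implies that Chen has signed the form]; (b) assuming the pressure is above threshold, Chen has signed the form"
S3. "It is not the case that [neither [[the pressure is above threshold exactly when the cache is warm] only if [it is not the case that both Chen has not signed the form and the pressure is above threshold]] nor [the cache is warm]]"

3

S1: Parsed as not (((V nand not U) xor L) and (V nor (not V nor L)))

not U = not False = True
V nand not U = False nand True = True
(V nand not U) xor L = True xor True = False
not V = not False = True
not V nor L = True nor True = False
V nor (not V nor L) = False nor False = True
((V nand not U) xor L) and (V nor (not V nor L)) = False and True = False
not (((V nand not U) xor L) and (V nor (not V nor L))) = not False = True
So S1 is true.

S2: In symbols: ((not V -> not L) or U) nor ((U or (L -> V)) nor (U -> V))

not V = not False = True
not L = not True = False
not V -> not L = True -> False = False
(not V -> not L) or U = False or False = False
L -> V = True -> False = False
U or (L -> V) = False or False = False
U -> V = False -> False = True
(U or (L -> V)) nor (U -> V) = False nor True = False
((not V -> not L) or U) nor ((U or (L -> V)) nor (U -> V)) = False nor False = True
So S2 is true.

S3: Parsed as not (((U iff L) -> (not V nand U)) nor L)

U iff L = False iff True = False
not V = not False = True
not V nand U = True nand False = True
(U iff L) -> (not V nand U) = False -> True = True
((U iff L) -> (not V nand U)) nor L = True nor True = False
not (((U iff L) -> (not V nand U)) nor L) = not False = True
Hence S3 is true.

3 of the 3 statements are true.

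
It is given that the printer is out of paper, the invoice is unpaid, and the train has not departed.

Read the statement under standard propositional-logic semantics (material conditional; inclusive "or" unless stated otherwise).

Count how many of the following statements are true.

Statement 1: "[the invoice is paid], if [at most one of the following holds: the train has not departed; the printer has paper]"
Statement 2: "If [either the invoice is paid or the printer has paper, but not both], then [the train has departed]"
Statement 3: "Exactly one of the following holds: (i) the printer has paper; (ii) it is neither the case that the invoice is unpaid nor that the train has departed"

Let R = "the train has departed" (F), H = "the printer has paper" (F), L = "the invoice is paid" (F).

Statement 1: Formalization: (¬R ↑ H) → L

¬R = ¬F = T
¬R ↑ H = T ↑ F = T
(¬R ↑ H) → L = T → F = F
Hence Statement 1 is false.

Statement 2: This is (L ⊕ H) → R.

L ⊕ H = F ⊕ F = F
(L ⊕ H) → R = F → F = T
Hence Statement 2 is true.

Statement 3: In symbols: H ⊕ (¬L ↓ R)

¬L = ¬F = T
¬L ↓ R = T ↓ F = F
H ⊕ (¬L ↓ R) = F ⊕ F = F
Hence Statement 3 is false.

1 of the 3 statements is true (Statement 2).

1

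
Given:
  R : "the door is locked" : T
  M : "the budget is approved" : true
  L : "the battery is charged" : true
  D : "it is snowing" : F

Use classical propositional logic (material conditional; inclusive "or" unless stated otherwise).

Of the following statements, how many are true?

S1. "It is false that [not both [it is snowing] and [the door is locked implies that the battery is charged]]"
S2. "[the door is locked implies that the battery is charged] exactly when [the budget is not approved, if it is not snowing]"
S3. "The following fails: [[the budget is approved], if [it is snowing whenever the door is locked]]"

0

S1: This is not (D nand (R -> L)).

R -> L = True -> True = True
D nand (R -> L) = False nand True = True
not (D nand (R -> L)) = not True = False
So S1 is false.

S2: Parsed as (R -> L) iff (not D -> not M)

R -> L = True -> True = True
not D = not False = True
not M = not True = False
not D -> not M = True -> False = False
(R -> L) iff (not D -> not M) = True iff False = False
Hence S2 is false.

S3: This is not ((R -> D) -> M).

R -> D = True -> False = False
(R -> D) -> M = False -> True = True
not ((R -> D) -> M) = not True = False
Hence S3 is false.

True statements: 0 (none).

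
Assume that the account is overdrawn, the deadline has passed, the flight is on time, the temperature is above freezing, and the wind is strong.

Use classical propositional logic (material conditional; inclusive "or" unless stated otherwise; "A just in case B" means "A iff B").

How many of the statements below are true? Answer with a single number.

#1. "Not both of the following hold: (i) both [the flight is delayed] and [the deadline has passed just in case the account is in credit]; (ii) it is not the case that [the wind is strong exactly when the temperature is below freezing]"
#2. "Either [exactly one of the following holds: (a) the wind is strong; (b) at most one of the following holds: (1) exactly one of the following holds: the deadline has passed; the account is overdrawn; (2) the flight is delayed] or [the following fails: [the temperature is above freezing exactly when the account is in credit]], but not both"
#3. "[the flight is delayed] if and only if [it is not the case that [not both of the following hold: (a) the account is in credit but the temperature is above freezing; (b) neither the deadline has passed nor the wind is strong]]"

3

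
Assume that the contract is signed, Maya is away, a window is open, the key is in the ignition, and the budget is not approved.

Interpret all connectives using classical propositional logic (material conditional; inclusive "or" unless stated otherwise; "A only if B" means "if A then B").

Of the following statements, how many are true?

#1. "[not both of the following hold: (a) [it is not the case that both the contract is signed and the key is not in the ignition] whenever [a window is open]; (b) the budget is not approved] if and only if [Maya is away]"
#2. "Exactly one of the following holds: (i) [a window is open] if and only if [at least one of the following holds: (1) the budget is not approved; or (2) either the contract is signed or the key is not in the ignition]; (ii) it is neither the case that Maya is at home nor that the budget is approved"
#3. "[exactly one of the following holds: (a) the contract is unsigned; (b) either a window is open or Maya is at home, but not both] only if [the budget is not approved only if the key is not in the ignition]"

Let M = "a window is open" (T), N = "the contract is signed" (T), H = "the key is in the ignition" (T), G = "the budget is approved" (F), P = "Maya is at home" (F).

#1: This is ((M → (N ↑ ¬H)) ↑ ¬G) ↔ ¬P.

¬H = ¬T = F
N ↑ ¬H = T ↑ F = T
M → (N ↑ ¬H) = T → T = T
¬G = ¬F = T
(M → (N ↑ ¬H)) ↑ ¬G = T ↑ T = F
¬P = ¬F = T
((M → (N ↑ ¬H)) ↑ ¬G) ↔ ¬P = F ↔ T = F
Thus #1 is false.

#2: Parsed as (M ↔ (¬G ∨ (N ∨ ¬H))) ⊕ (P ↓ G)

¬G = ¬F = T
¬H = ¬T = F
N ∨ ¬H = T ∨ F = T
¬G ∨ (N ∨ ¬H) = T ∨ T = T
M ↔ (¬G ∨ (N ∨ ¬H)) = T ↔ T = T
P ↓ G = F ↓ F = T
(M ↔ (¬G ∨ (N ∨ ¬H))) ⊕ (P ↓ G) = T ⊕ T = F
Thus #2 is false.

#3: Formalization: (¬N ⊕ (M ⊕ P)) → (¬G → ¬H)

¬N = ¬T = F
M ⊕ P = T ⊕ F = T
¬N ⊕ (M ⊕ P) = F ⊕ T = T
¬G = ¬F = T
¬H = ¬T = F
¬G → ¬H = T → F = F
(¬N ⊕ (M ⊕ P)) → (¬G → ¬H) = T → F = F
Hence #3 is false.

Count: 0.

0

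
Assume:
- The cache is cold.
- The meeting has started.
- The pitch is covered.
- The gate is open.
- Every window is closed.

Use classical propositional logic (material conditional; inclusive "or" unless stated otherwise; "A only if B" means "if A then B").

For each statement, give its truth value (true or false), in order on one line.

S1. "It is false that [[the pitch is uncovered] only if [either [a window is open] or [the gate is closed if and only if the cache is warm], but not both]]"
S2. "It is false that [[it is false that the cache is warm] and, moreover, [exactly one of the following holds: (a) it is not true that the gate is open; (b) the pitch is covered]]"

S1 false, S2 false

Let R = "the pitch is covered" (True), U = "a window is open" (False), S = "the gate is open" (True), P = "the cache is warm" (False).

S1: In symbols: not (not R -> (U xor (not S iff P)))

not R = not True = False
not S = not True = False
not S iff P = False iff False = True
U xor (not S iff P) = False xor True = True
not R -> (U xor (not S iff P)) = False -> True = True
not (not R -> (U xor (not S iff P))) = not True = False
So S1 is false.

S2: In symbols: not (not P and (not S xor R))

not P = not False = True
not S = not True = False
not S xor R = False xor True = True
not P and (not S xor R) = True and True = True
not (not P and (not S xor R)) = not True = False
So S2 is false.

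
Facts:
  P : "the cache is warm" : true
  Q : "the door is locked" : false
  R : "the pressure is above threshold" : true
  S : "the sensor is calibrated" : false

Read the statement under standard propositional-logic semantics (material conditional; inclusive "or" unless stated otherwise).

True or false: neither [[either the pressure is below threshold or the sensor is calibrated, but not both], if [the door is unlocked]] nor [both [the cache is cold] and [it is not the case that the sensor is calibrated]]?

True.

In symbols: (¬Q → (¬R ⊕ S)) ↓ (¬P ∧ ¬S)

¬Q = ¬F = T
¬R = ¬T = F
¬R ⊕ S = F ⊕ F = F
¬Q → (¬R ⊕ S) = T → F = F
¬P = ¬T = F
¬S = ¬F = T
¬P ∧ ¬S = F ∧ T = F
(¬Q → (¬R ⊕ S)) ↓ (¬P ∧ ¬S) = F ↓ F = T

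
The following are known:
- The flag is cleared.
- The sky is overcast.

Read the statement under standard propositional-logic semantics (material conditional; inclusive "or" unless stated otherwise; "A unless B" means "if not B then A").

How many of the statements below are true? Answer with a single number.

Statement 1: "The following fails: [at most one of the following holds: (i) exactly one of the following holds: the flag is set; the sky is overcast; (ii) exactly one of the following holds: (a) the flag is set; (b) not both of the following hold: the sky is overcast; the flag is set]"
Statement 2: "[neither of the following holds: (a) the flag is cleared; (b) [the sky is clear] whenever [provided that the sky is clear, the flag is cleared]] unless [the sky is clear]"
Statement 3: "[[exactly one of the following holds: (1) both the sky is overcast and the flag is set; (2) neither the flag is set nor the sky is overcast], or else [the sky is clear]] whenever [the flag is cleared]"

1

Let P = "the flag is set" (F), Q = "the sky is overcast" (T).

Statement 1: This is ¬((P ⊕ Q) ↑ (P ⊕ (Q ↑ P))).

P ⊕ Q = F ⊕ T = T
Q ↑ P = T ↑ F = T
P ⊕ (Q ↑ P) = F ⊕ T = T
(P ⊕ Q) ↑ (P ⊕ (Q ↑ P)) = T ↑ T = F
¬((P ⊕ Q) ↑ (P ⊕ (Q ↑ P))) = ¬F = T
Thus Statement 1 is true.

Statement 2: In symbols: (¬P ↓ ((¬Q → ¬P) → ¬Q)) ∨ ¬Q

¬P = ¬F = T
¬Q = ¬T = F
¬P = ¬F = T
¬Q → ¬P = F → T = T
¬Q = ¬T = F
(¬Q → ¬P) → ¬Q = T → F = F
¬P ↓ ((¬Q → ¬P) → ¬Q) = T ↓ F = F
¬Q = ¬T = F
(¬P ↓ ((¬Q → ¬P) → ¬Q)) ∨ ¬Q = F ∨ F = F
So Statement 2 is false.

Statement 3: Parsed as ¬P → (((Q ∧ P) ⊕ (P ↓ Q)) ∨ ¬Q)

¬P = ¬F = T
Q ∧ P = T ∧ F = F
P ↓ Q = F ↓ T = F
(Q ∧ P) ⊕ (P ↓ Q) = F ⊕ F = F
¬Q = ¬T = F
((Q ∧ P) ⊕ (P ↓ Q)) ∨ ¬Q = F ∨ F = F
¬P → (((Q ∧ P) ⊕ (P ↓ Q)) ∨ ¬Q) = T → F = F
Thus Statement 3 is false.

True statements: 1 (Statement 1).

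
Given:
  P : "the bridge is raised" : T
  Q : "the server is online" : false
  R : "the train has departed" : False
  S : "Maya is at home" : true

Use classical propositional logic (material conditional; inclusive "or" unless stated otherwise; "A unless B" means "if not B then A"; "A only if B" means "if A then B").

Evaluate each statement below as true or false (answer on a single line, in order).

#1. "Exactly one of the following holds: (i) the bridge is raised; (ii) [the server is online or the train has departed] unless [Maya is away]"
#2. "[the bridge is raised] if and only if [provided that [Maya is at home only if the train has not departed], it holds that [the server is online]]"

#1: This is P xor ((Q | R) | ~S).

Q | R = F | F = F
~S = ~T = F
(Q | R) | ~S = F | F = F
P xor ((Q | R) | ~S) = T xor F = T
Hence #1 is true.

#2: Parsed as P <-> ((S -> ~R) -> Q)

~R = ~F = T
S -> ~R = T -> T = T
(S -> ~R) -> Q = T -> F = F
P <-> ((S -> ~R) -> Q) = T <-> F = F
Thus #2 is false.

#1 true / #2 false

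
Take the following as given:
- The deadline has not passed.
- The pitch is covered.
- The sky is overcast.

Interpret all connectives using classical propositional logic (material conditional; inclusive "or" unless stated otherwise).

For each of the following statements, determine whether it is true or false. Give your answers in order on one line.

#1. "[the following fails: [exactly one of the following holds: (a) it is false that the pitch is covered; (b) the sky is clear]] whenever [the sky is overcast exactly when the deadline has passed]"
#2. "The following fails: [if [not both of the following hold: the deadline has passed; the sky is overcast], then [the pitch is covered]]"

Let R = "the sky is overcast" (T), P = "the deadline has passed" (F), Q = "the pitch is covered" (T).

#1: Formalization: (R ↔ P) → ¬(¬Q ⊕ ¬R)

R ↔ P = T ↔ F = F
¬Q = ¬T = F
¬R = ¬T = F
¬Q ⊕ ¬R = F ⊕ F = F
¬(¬Q ⊕ ¬R) = ¬F = T
(R ↔ P) → ¬(¬Q ⊕ ¬R) = F → T = T
So #1 is true.

#2: In symbols: ¬((P ↑ R) → Q)

P ↑ R = F ↑ T = T
(P ↑ R) → Q = T → T = T
¬((P ↑ R) → Q) = ¬T = F
Thus #2 is false.

#1 True / #2 False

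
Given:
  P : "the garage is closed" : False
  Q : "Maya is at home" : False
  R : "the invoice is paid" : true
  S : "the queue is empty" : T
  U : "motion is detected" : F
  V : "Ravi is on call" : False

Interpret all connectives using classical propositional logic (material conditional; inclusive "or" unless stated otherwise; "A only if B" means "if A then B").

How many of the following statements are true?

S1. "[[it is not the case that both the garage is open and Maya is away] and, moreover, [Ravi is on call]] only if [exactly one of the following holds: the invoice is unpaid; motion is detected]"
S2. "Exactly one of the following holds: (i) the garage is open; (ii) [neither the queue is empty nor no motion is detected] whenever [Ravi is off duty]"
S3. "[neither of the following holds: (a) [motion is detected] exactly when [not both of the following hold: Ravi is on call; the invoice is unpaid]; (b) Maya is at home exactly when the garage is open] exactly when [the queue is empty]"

S1: This is ((not P nand not Q) and V) -> (not R xor U).

not P = not False = True
not Q = not False = True
not P nand not Q = True nand True = False
(not P nand not Q) and V = False and False = False
not R = not True = False
not R xor U = False xor False = False
((not P nand not Q) and V) -> (not R xor U) = False -> False = True
So S1 is true.

S2: This is not P xor (not V -> (S nor not U)).

not P = not False = True
not V = not False = True
not U = not False = True
S nor not U = True nor True = False
not V -> (S nor not U) = True -> False = False
not P xor (not V -> (S nor not U)) = True xor False = True
Hence S2 is true.

S3: In symbols: ((U iff (V nand not R)) nor (Q iff not P)) iff S

not R = not True = False
V nand not R = False nand False = True
U iff (V nand not R) = False iff True = False
not P = not False = True
Q iff not P = False iff True = False
(U iff (V nand not R)) nor (Q iff not P) = False nor False = True
((U iff (V nand not R)) nor (Q iff not P)) iff S = True iff True = True
So S3 is true.

Count: 3.

3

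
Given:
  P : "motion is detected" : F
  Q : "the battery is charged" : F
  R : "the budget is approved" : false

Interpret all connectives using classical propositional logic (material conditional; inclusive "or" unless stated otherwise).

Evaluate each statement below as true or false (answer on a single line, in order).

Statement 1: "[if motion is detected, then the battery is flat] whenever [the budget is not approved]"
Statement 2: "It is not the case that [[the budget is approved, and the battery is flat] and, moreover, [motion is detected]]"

Statement 1 True; Statement 2 True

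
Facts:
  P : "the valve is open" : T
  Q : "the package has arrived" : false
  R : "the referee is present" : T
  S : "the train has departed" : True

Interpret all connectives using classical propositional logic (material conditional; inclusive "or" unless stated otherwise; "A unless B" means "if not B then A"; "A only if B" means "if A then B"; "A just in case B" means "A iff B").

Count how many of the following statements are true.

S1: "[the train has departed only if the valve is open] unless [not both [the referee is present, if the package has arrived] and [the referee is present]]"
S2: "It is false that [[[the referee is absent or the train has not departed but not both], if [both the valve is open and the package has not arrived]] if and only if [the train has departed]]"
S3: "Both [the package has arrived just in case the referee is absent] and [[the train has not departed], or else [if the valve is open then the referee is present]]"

S1: This is (S -> P) | ((Q -> R) nand R).

S -> P = T -> T = T
Q -> R = F -> T = T
(Q -> R) nand R = T nand T = F
(S -> P) | ((Q -> R) nand R) = T | F = T
Hence S1 is true.

S2: This is ~(((P & ~Q) -> (~R xor ~S)) <-> S).

~Q = ~F = T
P & ~Q = T & T = T
~R = ~T = F
~S = ~T = F
~R xor ~S = F xor F = F
(P & ~Q) -> (~R xor ~S) = T -> F = F
((P & ~Q) -> (~R xor ~S)) <-> S = F <-> T = F
~(((P & ~Q) -> (~R xor ~S)) <-> S) = ~F = T
So S2 is true.

S3: Parsed as (Q <-> ~R) & (~S | (P -> R))

~R = ~T = F
Q <-> ~R = F <-> F = T
~S = ~T = F
P -> R = T -> T = T
~S | (P -> R) = F | T = T
(Q <-> ~R) & (~S | (P -> R)) = T & T = T
So S3 is true.

True statements: 3.

3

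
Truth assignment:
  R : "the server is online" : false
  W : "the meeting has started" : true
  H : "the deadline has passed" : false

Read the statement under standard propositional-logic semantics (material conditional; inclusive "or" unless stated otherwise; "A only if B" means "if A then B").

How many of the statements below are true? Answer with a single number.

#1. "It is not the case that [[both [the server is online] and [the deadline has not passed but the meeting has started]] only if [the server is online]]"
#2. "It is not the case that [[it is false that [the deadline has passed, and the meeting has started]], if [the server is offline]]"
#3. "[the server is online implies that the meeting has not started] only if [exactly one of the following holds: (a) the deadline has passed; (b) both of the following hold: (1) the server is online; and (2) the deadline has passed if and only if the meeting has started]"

0

#1: Formalization: ~((R & (~H & W)) -> R)

~H = ~F = T
~H & W = T & T = T
R & (~H & W) = F & T = F
(R & (~H & W)) -> R = F -> F = T
~((R & (~H & W)) -> R) = ~T = F
Hence #1 is false.

#2: This is ~(~R -> ~(H & W)).

~R = ~F = T
H & W = F & T = F
~(H & W) = ~F = T
~R -> ~(H & W) = T -> T = T
~(~R -> ~(H & W)) = ~T = F
Hence #2 is false.

#3: This is (R -> ~W) -> (H xor (R & (H <-> W))).

~W = ~T = F
R -> ~W = F -> F = T
H <-> W = F <-> T = F
R & (H <-> W) = F & F = F
H xor (R & (H <-> W)) = F xor F = F
(R -> ~W) -> (H xor (R & (H <-> W))) = T -> F = F
So #3 is false.

0 of the 3 statements are true (none).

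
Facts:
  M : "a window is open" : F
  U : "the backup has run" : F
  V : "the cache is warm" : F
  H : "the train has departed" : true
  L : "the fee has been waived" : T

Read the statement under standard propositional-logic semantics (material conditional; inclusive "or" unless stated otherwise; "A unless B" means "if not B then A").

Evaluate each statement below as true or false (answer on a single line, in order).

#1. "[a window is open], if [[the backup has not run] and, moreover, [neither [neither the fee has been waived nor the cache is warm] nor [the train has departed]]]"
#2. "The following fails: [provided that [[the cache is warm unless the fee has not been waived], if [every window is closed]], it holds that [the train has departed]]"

#1 true, #2 false

#1: In symbols: (¬U ∧ ((L ↓ V) ↓ H)) → M

¬U = ¬F = T
L ↓ V = T ↓ F = F
(L ↓ V) ↓ H = F ↓ T = F
¬U ∧ ((L ↓ V) ↓ H) = T ∧ F = F
(¬U ∧ ((L ↓ V) ↓ H)) → M = F → F = T
So #1 is true.

#2: Formalization: ¬((¬M → (V ∨ ¬L)) → H)

¬M = ¬F = T
¬L = ¬T = F
V ∨ ¬L = F ∨ F = F
¬M → (V ∨ ¬L) = T → F = F
(¬M → (V ∨ ¬L)) → H = F → T = T
¬((¬M → (V ∨ ¬L)) → H) = ¬T = F
Thus #2 is false.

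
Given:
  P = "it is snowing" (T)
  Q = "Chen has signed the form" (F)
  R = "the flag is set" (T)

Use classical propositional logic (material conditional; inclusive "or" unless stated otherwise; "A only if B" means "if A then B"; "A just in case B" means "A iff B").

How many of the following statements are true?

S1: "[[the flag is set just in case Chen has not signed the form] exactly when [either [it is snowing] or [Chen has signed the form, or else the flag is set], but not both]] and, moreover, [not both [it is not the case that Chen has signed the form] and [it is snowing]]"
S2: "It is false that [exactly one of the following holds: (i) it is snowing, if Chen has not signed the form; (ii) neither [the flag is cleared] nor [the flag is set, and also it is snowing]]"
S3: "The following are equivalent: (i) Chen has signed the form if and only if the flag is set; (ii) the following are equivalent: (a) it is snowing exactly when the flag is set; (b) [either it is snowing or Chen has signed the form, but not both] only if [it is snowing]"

S1: This is ((R ↔ ¬Q) ↔ (P ⊕ (Q ∨ R))) ∧ (¬Q ↑ P).

¬Q = ¬F = T
R ↔ ¬Q = T ↔ T = T
Q ∨ R = F ∨ T = T
P ⊕ (Q ∨ R) = T ⊕ T = F
(R ↔ ¬Q) ↔ (P ⊕ (Q ∨ R)) = T ↔ F = F
¬Q = ¬F = T
¬Q ↑ P = T ↑ T = F
((R ↔ ¬Q) ↔ (P ⊕ (Q ∨ R))) ∧ (¬Q ↑ P) = F ∧ F = F
Thus S1 is false.

S2: This is ¬((¬Q → P) ⊕ (¬R ↓ (R ∧ P))).

¬Q = ¬F = T
¬Q → P = T → T = T
¬R = ¬T = F
R ∧ P = T ∧ T = T
¬R ↓ (R ∧ P) = F ↓ T = F
(¬Q → P) ⊕ (¬R ↓ (R ∧ P)) = T ⊕ F = T
¬((¬Q → P) ⊕ (¬R ↓ (R ∧ P))) = ¬T = F
So S2 is false.

S3: In symbols: (Q ↔ R) ↔ ((P ↔ R) ↔ ((P ⊕ Q) → P))

Q ↔ R = F ↔ T = F
P ↔ R = T ↔ T = T
P ⊕ Q = T ⊕ F = T
(P ⊕ Q) → P = T → T = T
(P ↔ R) ↔ ((P ⊕ Q) → P) = T ↔ T = T
(Q ↔ R) ↔ ((P ↔ R) ↔ ((P ⊕ Q) → P)) = F ↔ T = F
Hence S3 is false.

True statements: 0 (none).

0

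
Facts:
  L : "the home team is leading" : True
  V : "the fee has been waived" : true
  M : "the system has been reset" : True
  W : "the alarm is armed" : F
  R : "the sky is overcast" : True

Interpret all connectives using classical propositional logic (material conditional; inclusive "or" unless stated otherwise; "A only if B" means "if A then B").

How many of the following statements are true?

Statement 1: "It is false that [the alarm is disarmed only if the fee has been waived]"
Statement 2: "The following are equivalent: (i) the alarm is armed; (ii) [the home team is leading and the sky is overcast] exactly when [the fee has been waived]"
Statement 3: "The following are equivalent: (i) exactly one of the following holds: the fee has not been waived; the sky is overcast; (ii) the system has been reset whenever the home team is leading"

1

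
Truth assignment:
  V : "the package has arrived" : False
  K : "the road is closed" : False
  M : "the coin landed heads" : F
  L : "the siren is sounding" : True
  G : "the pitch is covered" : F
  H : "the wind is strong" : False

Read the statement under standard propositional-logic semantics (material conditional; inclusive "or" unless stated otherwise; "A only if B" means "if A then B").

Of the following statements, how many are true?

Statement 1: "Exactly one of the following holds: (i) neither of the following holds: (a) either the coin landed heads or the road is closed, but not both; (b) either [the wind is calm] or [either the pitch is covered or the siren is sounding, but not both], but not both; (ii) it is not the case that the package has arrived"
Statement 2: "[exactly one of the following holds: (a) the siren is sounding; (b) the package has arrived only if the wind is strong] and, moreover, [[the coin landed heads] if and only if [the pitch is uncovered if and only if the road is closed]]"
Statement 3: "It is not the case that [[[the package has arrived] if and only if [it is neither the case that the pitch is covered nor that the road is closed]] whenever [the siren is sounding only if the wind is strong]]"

0

Statement 1: This is ((M xor K) nor (not H xor (G xor L))) xor not V.

M xor K = False xor False = False
not H = not False = True
G xor L = False xor True = True
not H xor (G xor L) = True xor True = False
(M xor K) nor (not H xor (G xor L)) = False nor False = True
not V = not False = True
((M xor K) nor (not H xor (G xor L))) xor not V = True xor True = False
Hence Statement 1 is false.

Statement 2: This is (L xor (V -> H)) and (M iff (not G iff K)).

V -> H = False -> False = True
L xor (V -> H) = True xor True = False
not G = not False = True
not G iff K = True iff False = False
M iff (not G iff K) = False iff False = True
(L xor (V -> H)) and (M iff (not G iff K)) = False and True = False
Hence Statement 2 is false.

Statement 3: In symbols: not ((L -> H) -> (V iff (G nor K)))

L -> H = True -> False = False
G nor K = False nor False = True
V iff (G nor K) = False iff True = False
(L -> H) -> (V iff (G nor K)) = False -> False = True
not ((L -> H) -> (V iff (G nor K))) = not True = False
Hence Statement 3 is false.

Count: 0.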